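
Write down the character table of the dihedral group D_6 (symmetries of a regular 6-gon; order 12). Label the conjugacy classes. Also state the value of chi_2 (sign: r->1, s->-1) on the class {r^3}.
Conjugacy classes: {e} of size 1, {r^3} of size 1, {r^1, r^5} of size 2, {r^2, r^4} of size 2, {s, sr^2, ...} of size 3, {sr, sr^3, ...} of size 3.
Character table:
  irrep \ class              {e} (size 1)  {r^3} (size 1)  {r^1, r^5} (size 2)  {r^2, r^4} (size 2)  {s, sr^2, ...} (size 3)  {sr, sr^3, ...} (size 3)
  chi_1 (triv)               1             1               1                    1                    1                        1                       
  chi_2 (sign: r->1, s->-1)  1             1               1                    1                    -1                       -1                      
  chi_3 (r->-1, s->1)        1             -1              -1                   1                    1                        -1                      
  chi_4 (r->-1, s->-1)       1             -1              -1                   1                    -1                       1                       
  chi_5 (2d, j=1)            2             -2              1                    -1                   0                        0                       
  chi_6 (2d, j=2)            2             2               -1                   -1                   0                        0                       

Spot check: chi_2 (sign: r->1, s->-1) on {r^3} = 1.

Explanation: D_6 has order 2*6 = 12 with 6 conjugacy classes, hence 6 irreducibles. Sum of squared dims 1 + 1 + 1 + 1 + 4 + 4 = 12 = |G|. Linear characters come from the abelianisation; the 2-dimensional irreps have character r^k -> 2*cos(2*pi*j*k/6), reflections -> 0.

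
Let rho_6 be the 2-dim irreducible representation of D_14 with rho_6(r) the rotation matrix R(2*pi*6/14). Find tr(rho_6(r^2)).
chi_{rho_6}(r^2) = 2*cos(2*pi*6*2/14) = 2*cos(2*pi/7)

Proof sketch: rho_6(r^2) is rotation by angle 2*pi*6*2/14, whose trace is 2*cos(2*pi*6*2/14) = 2*cos(2*pi/7).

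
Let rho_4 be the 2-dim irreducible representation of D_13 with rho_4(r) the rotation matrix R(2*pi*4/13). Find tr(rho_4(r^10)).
chi_{rho_4}(r^10) = 2*cos(2*pi*4*10/13) = 2*cos(80*pi/13)

Explanation: rho_4(r^10) is rotation by angle 2*pi*4*10/13, whose trace is 2*cos(2*pi*4*10/13) = 2*cos(80*pi/13).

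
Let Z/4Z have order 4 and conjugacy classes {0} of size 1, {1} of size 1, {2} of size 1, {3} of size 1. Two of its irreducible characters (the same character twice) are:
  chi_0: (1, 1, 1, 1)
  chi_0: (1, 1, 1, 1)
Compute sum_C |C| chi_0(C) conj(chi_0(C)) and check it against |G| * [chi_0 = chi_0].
Sum = 4 = |G| = 4; so <chi_0, chi_0> = 1 (norm-1 confirms irreducibility).

Reasoning: Compute term by term over conjugacy classes (|C| * chi_0(C) * conj(chi_0(C))):
  1*(1)*conj(1) + 1*(1)*conj(1) + 1*(1)*conj(1) + 1*(1)*conj(1)
  = (1) + (1) + (1) + (1)
  = 4.
(Exp terms are combined using exp(i*s)*conj(exp(i*t)) = exp(i*(s-t)), and sums of them are collapsed using the identity that for every m > 1 the m distinct m-th roots of unity sum to 0, e.g. 1 + exp(2*I*pi/3) + exp(-2*I*pi/3) = 0.)
Dividing by |G| = 4 gives 4/4 = 1, matching the row-orthogonality relation <chi_0, chi_0> = [chi_0 = chi_0].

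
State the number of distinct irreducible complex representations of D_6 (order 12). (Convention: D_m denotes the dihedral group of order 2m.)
6

The number of irreducible complex representations of a finite group equals its number of conjugacy classes. D_6 has 6 conjugacy classes (n/2 + 3 for n even), so D_6 (order 12) has exactly 6 irreducible complex representations.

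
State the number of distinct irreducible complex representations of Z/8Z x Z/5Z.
40

Explanation: The number of irreducible complex representations of a finite group equals its number of conjugacy classes. Z/8Z x Z/5Z is abelian of order 40, so every element is its own conjugacy class: 40 classes, so Z/8Z x Z/5Z (order 40) has exactly 40 irreducible complex representations.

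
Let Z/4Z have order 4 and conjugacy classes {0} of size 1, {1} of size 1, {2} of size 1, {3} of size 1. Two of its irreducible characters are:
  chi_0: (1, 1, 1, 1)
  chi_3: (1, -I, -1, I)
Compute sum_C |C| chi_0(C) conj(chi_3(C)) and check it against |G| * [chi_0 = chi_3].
Sum = 0; so <chi_0, chi_3> = 0 (distinct irreducibles are orthogonal).

Why: Compute term by term over conjugacy classes (|C| * chi_0(C) * conj(chi_3(C))):
  1*(1)*conj(1) + 1*(1)*conj(-I) + 1*(1)*conj(-1) + 1*(1)*conj(I)
  = (1) + (I) + (-1) + (-I)
  = 0.
(Exp terms are combined using exp(i*s)*conj(exp(i*t)) = exp(i*(s-t)), and sums of them are collapsed using the identity that for every m > 1 the m distinct m-th roots of unity sum to 0, e.g. 1 + exp(2*I*pi/3) + exp(-2*I*pi/3) = 0.)
Dividing by |G| = 4 gives 0/4 = 0, matching the row-orthogonality relation <chi_0, chi_3> = [chi_0 = chi_3].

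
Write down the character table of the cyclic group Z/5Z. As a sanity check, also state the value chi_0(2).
Character table of Z/5Z (irreps indexed chi_0,...,chi_4 with chi_k(m) = zeta_5^(k*m), zeta_5 = exp(2*pi*i/5)):
  irrep \ class  {0} (size 1)  {1} (size 1)    {2} (size 1)    {3} (size 1)    {4} (size 1)  
  chi_0          1             1               1               1               1             
  chi_1          1             exp(2*I*pi/5)   exp(4*I*pi/5)   exp(-4*I*pi/5)  exp(-2*I*pi/5)
  chi_2          1             exp(4*I*pi/5)   exp(-2*I*pi/5)  exp(2*I*pi/5)   exp(-4*I*pi/5)
  chi_3          1             exp(-4*I*pi/5)  exp(2*I*pi/5)   exp(-2*I*pi/5)  exp(4*I*pi/5) 
  chi_4          1             exp(-2*I*pi/5)  exp(-4*I*pi/5)  exp(4*I*pi/5)   exp(2*I*pi/5) 

Spot check: chi_0(2) = zeta_5^(0*2) = zeta_5^0 = 1.

Explanation: Z/5Z is abelian, so all 5 irreducible complex representations are 1-dimensional. They are given by chi_k(m) = zeta_5^(k*m) for k = 0,...,4. Row orthogonality: sum_m chi_k(m) conj(chi_l(m)) = 5 * [k = l].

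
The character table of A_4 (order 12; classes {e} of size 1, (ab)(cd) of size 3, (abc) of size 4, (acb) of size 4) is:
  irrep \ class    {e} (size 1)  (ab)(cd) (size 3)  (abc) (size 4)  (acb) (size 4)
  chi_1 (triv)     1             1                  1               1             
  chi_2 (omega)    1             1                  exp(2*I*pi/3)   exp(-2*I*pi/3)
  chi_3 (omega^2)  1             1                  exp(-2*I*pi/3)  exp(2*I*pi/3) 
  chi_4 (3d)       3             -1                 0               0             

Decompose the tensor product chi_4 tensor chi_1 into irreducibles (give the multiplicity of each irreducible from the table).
chi_4 tensor chi_1 = chi_4 (all other irreducibles have multiplicity 0).

Working: The character of a tensor product is the pointwise product (chi_4 * chi_1)(C) = chi_4(C) * chi_1(C):
  {e}: (3)*(1), (ab)(cd): (-1)*(1), (abc): (0)*(1), (acb): (0)*(1)
so (chi_4 * chi_1) takes values
  {e} -> 3, (ab)(cd) -> -1, (abc) -> 0, (acb) -> 0.
Now take the inner product of this character with each irreducible chi from the table, <chi_4*chi_1, chi> = (1/12) sum_C |C| (chi_4*chi_1)(C) conj(chi(C)):
  <chi_4*chi_1, chi_1> = (1/12)[1*(3)*conj(1) + 3*(-1)*conj(1) + 4*(0)*conj(1) + 4*(0)*conj(1)]
      = (1/12)[(3) + (-3) + (0) + (0)] = 0/12 = 0
  <chi_4*chi_1, chi_2> = (1/12)[1*(3)*conj(1) + 3*(-1)*conj(1) + 4*(0)*conj(exp(2*I*pi/3)) + 4*(0)*conj(exp(-2*I*pi/3))]
      = (1/12)[(3) + (-3) + (0) + (0)] = 0/12 = 0
  <chi_4*chi_1, chi_3> = (1/12)[1*(3)*conj(1) + 3*(-1)*conj(1) + 4*(0)*conj(exp(-2*I*pi/3)) + 4*(0)*conj(exp(2*I*pi/3))]
      = (1/12)[(3) + (-3) + (0) + (0)] = 0/12 = 0
  <chi_4*chi_1, chi_4> = (1/12)[1*(3)*conj(3) + 3*(-1)*conj(-1) + 4*(0)*conj(0) + 4*(0)*conj(0)]
      = (1/12)[(9) + (3) + (0) + (0)] = 12/12 = 1
(Exp terms are combined using exp(i*s)*conj(exp(i*t)) = exp(i*(s-t)), and sums of them are collapsed using the identity that for every m > 1 the m distinct m-th roots of unity sum to 0, e.g. 1 + exp(2*I*pi/3) + exp(-2*I*pi/3) = 0.)
Hence the multiplicities are chi_4: 1. Dimension check: dim(chi_4)*dim(chi_1) = 3*1 = 3 and sum (mult * dim) = 1*3 = 3.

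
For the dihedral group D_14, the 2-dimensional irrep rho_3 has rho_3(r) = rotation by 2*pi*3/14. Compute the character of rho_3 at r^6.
chi_{rho_3}(r^6) = 2*cos(2*pi*3*6/14) = -2*cos(3*pi/7)

Derivation: rho_3(r^6) is rotation by angle 2*pi*3*6/14, whose trace is 2*cos(2*pi*3*6/14) = -2*cos(3*pi/7).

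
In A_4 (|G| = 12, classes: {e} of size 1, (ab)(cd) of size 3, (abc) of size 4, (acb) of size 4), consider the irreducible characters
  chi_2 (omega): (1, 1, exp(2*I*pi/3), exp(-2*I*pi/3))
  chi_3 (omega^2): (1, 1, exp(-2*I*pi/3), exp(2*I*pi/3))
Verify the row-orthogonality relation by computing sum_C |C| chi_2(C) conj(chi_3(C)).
Sum = 0; so <chi_2, chi_3> = 0 (distinct irreducibles are orthogonal).

Details: Compute term by term over conjugacy classes (|C| * chi_2(C) * conj(chi_3(C))):
  1*(1)*conj(1) + 3*(1)*conj(1) + 4*(exp(2*I*pi/3))*conj(exp(-2*I*pi/3)) + 4*(exp(-2*I*pi/3))*conj(exp(2*I*pi/3))
  = (1) + (3) + (4*exp(-2*I*pi/3)) + (4*exp(2*I*pi/3))
  = 0.
(Exp terms are combined using exp(i*s)*conj(exp(i*t)) = exp(i*(s-t)), and sums of them are collapsed using the identity that for every m > 1 the m distinct m-th roots of unity sum to 0, e.g. 1 + exp(2*I*pi/3) + exp(-2*I*pi/3) = 0.)
Dividing by |G| = 12 gives 0/12 = 0, matching the row-orthogonality relation <chi_2, chi_3> = [chi_2 = chi_3].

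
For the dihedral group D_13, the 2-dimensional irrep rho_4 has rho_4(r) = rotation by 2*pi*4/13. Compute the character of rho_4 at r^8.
chi_{rho_4}(r^8) = 2*cos(2*pi*4*8/13) = -2*cos(pi/13)

Working: rho_4(r^8) is rotation by angle 2*pi*4*8/13, whose trace is 2*cos(2*pi*4*8/13) = -2*cos(pi/13).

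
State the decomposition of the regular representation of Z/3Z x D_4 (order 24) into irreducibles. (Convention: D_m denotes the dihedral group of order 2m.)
Each irreducible V_i of dimension d_i appears with multiplicity d_i, i.e. rho_reg = (direct sum over all irreducibles V_i) d_i V_i. The irreducible dimensions for Z/3Z x D_4 are 1, 1, 1, 1, 1, 1, 1, 1, 1, 1, 1, 1, 2, 2, 2: 12 irreducibles of dimension 1, each with multiplicity 1; 3 irreducibles of dimension 2, each with multiplicity 2. Total dimension 12*1*1 + 3*2*2 = 24 = |G|.

Solution. General theorem: in the regular representation of a finite group G, each irreducible appears with multiplicity equal to its dimension. Check: dim(rho_reg) = sum d_i^2 = 1 + 1 + 1 + 1 + 1 + 1 + 1 + 1 + 1 + 1 + 1 + 1 + 4 + 4 + 4 = 24 = |G|.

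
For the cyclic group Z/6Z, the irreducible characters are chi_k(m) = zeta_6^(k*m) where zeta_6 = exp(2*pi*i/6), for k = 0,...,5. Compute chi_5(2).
chi_5(2) = zeta_6^10 = exp(-2*I*pi/3)

chi_5(2) = zeta_6^(5*2) = zeta_6^10. Since zeta_6^6 = 1, this equals zeta_6^4 = exp(2*pi*i*4/6) = exp(-2*I*pi/3).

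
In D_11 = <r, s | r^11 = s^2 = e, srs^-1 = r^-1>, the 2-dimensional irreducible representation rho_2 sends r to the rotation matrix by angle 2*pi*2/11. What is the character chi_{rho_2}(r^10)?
chi_{rho_2}(r^10) = 2*cos(2*pi*2*10/11) = 2*cos(4*pi/11)

Working: rho_2(r^10) is rotation by angle 2*pi*2*10/11, whose trace is 2*cos(2*pi*2*10/11) = 2*cos(4*pi/11).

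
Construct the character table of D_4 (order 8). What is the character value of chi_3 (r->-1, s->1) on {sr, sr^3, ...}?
Conjugacy classes: {e} of size 1, {r^2} of size 1, {r^1, r^3} of size 2, {s, sr^2, ...} of size 2, {sr, sr^3, ...} of size 2.
Character table:
  irrep \ class              {e} (size 1)  {r^2} (size 1)  {r^1, r^3} (size 2)  {s, sr^2, ...} (size 2)  {sr, sr^3, ...} (size 2)
  chi_1 (triv)               1             1               1                    1                        1                       
  chi_2 (sign: r->1, s->-1)  1             1               1                    -1                       -1                      
  chi_3 (r->-1, s->1)        1             1               -1                   1                        -1                      
  chi_4 (r->-1, s->-1)       1             1               -1                   -1                       1                       
  chi_5 (2d, j=1)            2             -2              0                    0                        0                       

Spot check: chi_3 (r->-1, s->1) on {sr, sr^3, ...} = -1.

Proof sketch: D_4 has order 2*4 = 8 with 5 conjugacy classes, hence 5 irreducibles. Sum of squared dims 1 + 1 + 1 + 1 + 4 = 8 = |G|. Linear characters come from the abelianisation; the 2-dimensional irreps have character r^k -> 2*cos(2*pi*j*k/4), reflections -> 0.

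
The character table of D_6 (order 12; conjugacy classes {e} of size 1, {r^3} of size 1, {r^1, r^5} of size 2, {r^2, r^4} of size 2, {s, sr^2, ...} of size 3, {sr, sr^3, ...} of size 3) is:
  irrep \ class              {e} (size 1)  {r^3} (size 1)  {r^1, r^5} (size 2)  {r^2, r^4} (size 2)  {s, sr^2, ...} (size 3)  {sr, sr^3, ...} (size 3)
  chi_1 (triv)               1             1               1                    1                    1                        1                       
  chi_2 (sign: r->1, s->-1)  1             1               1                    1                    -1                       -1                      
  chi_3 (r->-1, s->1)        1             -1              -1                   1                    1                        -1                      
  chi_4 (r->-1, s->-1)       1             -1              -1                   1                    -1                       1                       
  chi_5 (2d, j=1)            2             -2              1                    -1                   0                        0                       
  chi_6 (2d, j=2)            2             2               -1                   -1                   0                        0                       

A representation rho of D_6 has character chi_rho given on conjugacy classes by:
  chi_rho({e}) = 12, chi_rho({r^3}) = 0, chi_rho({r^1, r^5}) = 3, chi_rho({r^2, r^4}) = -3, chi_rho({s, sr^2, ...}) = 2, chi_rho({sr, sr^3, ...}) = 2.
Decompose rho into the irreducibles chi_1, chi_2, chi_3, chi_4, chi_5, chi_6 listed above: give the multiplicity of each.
Multiplicities: chi_1: 2, chi_2: 0, chi_3: 0, chi_4: 0, chi_5: 3, chi_6: 2.

Explanation: Use <chi_rho, chi> = (1/|G|) sum_C |C| * chi_rho(C) * conj(chi(C)) with |G| = 12 for each irreducible chi in the table:
  <chi_rho, chi_1> = (1/12)[1*(12)*conj(1) + 1*(0)*conj(1) + 2*(3)*conj(1) + 2*(-3)*conj(1) + 3*(2)*conj(1) + 3*(2)*conj(1)]
      = (1/12)[(12) + (0) + (6) + (-6) + (6) + (6)] = 24/12 = 2
  <chi_rho, chi_2> = (1/12)[1*(12)*conj(1) + 1*(0)*conj(1) + 2*(3)*conj(1) + 2*(-3)*conj(1) + 3*(2)*conj(-1) + 3*(2)*conj(-1)]
      = (1/12)[(12) + (0) + (6) + (-6) + (-6) + (-6)] = 0/12 = 0
  <chi_rho, chi_3> = (1/12)[1*(12)*conj(1) + 1*(0)*conj(-1) + 2*(3)*conj(-1) + 2*(-3)*conj(1) + 3*(2)*conj(1) + 3*(2)*conj(-1)]
      = (1/12)[(12) + (0) + (-6) + (-6) + (6) + (-6)] = 0/12 = 0
  <chi_rho, chi_4> = (1/12)[1*(12)*conj(1) + 1*(0)*conj(-1) + 2*(3)*conj(-1) + 2*(-3)*conj(1) + 3*(2)*conj(-1) + 3*(2)*conj(1)]
      = (1/12)[(12) + (0) + (-6) + (-6) + (-6) + (6)] = 0/12 = 0
  <chi_rho, chi_5> = (1/12)[1*(12)*conj(2) + 1*(0)*conj(-2) + 2*(3)*conj(1) + 2*(-3)*conj(-1) + 3*(2)*conj(0) + 3*(2)*conj(0)]
      = (1/12)[(24) + (0) + (6) + (6) + (0) + (0)] = 36/12 = 3
  <chi_rho, chi_6> = (1/12)[1*(12)*conj(2) + 1*(0)*conj(2) + 2*(3)*conj(-1) + 2*(-3)*conj(-1) + 3*(2)*conj(0) + 3*(2)*conj(0)]
      = (1/12)[(24) + (0) + (-6) + (6) + (0) + (0)] = 24/12 = 2
Dimension check: dim(rho) = sum (mult * dim) = 2*1 + 0*1 + 0*1 + 0*1 + 3*2 + 2*2 = 12 = chi_rho(e) = 12.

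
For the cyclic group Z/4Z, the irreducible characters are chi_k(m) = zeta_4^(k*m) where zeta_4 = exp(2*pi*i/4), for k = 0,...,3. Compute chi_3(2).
chi_3(2) = zeta_4^6 = -1

Solution. chi_3(2) = zeta_4^(3*2) = zeta_4^6. Since zeta_4^4 = 1, this equals zeta_4^2 = exp(2*pi*i*2/4) = -1.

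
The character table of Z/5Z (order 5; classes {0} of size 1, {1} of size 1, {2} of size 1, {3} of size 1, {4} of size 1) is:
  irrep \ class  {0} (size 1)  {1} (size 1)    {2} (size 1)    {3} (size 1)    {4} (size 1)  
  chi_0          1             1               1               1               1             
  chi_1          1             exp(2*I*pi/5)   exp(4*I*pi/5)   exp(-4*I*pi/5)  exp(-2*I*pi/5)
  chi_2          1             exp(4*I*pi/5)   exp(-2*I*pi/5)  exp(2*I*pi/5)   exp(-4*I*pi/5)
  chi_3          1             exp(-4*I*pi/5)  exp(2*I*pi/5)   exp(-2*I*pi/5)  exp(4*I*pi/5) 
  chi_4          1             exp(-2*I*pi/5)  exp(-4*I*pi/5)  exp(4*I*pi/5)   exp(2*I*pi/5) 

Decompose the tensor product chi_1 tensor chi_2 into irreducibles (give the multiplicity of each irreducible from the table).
chi_1 tensor chi_2 = chi_3 (all other irreducibles have multiplicity 0).

The character of a tensor product is the pointwise product (chi_1 * chi_2)(C) = chi_1(C) * chi_2(C):
  {0}: (1)*(1), {1}: (exp(2*I*pi/5))*(exp(4*I*pi/5)), {2}: (exp(4*I*pi/5))*(exp(-2*I*pi/5)), {3}: (exp(-4*I*pi/5))*(exp(2*I*pi/5)), {4}: (exp(-2*I*pi/5))*(exp(-4*I*pi/5))
so (chi_1 * chi_2) takes values
  {0} -> 1, {1} -> exp(-4*I*pi/5), {2} -> exp(2*I*pi/5), {3} -> exp(-2*I*pi/5), {4} -> exp(4*I*pi/5).
Now take the inner product of this character with each irreducible chi from the table, <chi_1*chi_2, chi> = (1/5) sum_C |C| (chi_1*chi_2)(C) conj(chi(C)):
  <chi_1*chi_2, chi_0> = (1/5)[1*(1)*conj(1) + 1*(exp(-4*I*pi/5))*conj(1) + 1*(exp(2*I*pi/5))*conj(1) + 1*(exp(-2*I*pi/5))*conj(1) + 1*(exp(4*I*pi/5))*conj(1)]
      = (1/5)[(1) + (exp(-4*I*pi/5)) + (exp(2*I*pi/5)) + (exp(-2*I*pi/5)) + (exp(4*I*pi/5))] = 0/5 = 0
  <chi_1*chi_2, chi_1> = (1/5)[1*(1)*conj(1) + 1*(exp(-4*I*pi/5))*conj(exp(2*I*pi/5)) + 1*(exp(2*I*pi/5))*conj(exp(4*I*pi/5)) + 1*(exp(-2*I*pi/5))*conj(exp(-4*I*pi/5)) + 1*(exp(4*I*pi/5))*conj(exp(-2*I*pi/5))]
      = (1/5)[(1) + (exp(4*I*pi/5)) + (exp(-2*I*pi/5)) + (exp(2*I*pi/5)) + (exp(-4*I*pi/5))] = 0/5 = 0
  <chi_1*chi_2, chi_2> = (1/5)[1*(1)*conj(1) + 1*(exp(-4*I*pi/5))*conj(exp(4*I*pi/5)) + 1*(exp(2*I*pi/5))*conj(exp(-2*I*pi/5)) + 1*(exp(-2*I*pi/5))*conj(exp(2*I*pi/5)) + 1*(exp(4*I*pi/5))*conj(exp(-4*I*pi/5))]
      = (1/5)[(1) + (exp(2*I*pi/5)) + (exp(4*I*pi/5)) + (exp(-4*I*pi/5)) + (exp(-2*I*pi/5))] = 0/5 = 0
  <chi_1*chi_2, chi_3> = (1/5)[1*(1)*conj(1) + 1*(exp(-4*I*pi/5))*conj(exp(-4*I*pi/5)) + 1*(exp(2*I*pi/5))*conj(exp(2*I*pi/5)) + 1*(exp(-2*I*pi/5))*conj(exp(-2*I*pi/5)) + 1*(exp(4*I*pi/5))*conj(exp(4*I*pi/5))]
      = (1/5)[(1) + (1) + (1) + (1) + (1)] = 5/5 = 1
  <chi_1*chi_2, chi_4> = (1/5)[1*(1)*conj(1) + 1*(exp(-4*I*pi/5))*conj(exp(-2*I*pi/5)) + 1*(exp(2*I*pi/5))*conj(exp(-4*I*pi/5)) + 1*(exp(-2*I*pi/5))*conj(exp(4*I*pi/5)) + 1*(exp(4*I*pi/5))*conj(exp(2*I*pi/5))]
      = (1/5)[(1) + (exp(-2*I*pi/5)) + (exp(-4*I*pi/5)) + (exp(4*I*pi/5)) + (exp(2*I*pi/5))] = 0/5 = 0
(Exp terms are combined using exp(i*s)*conj(exp(i*t)) = exp(i*(s-t)), and sums of them are collapsed using the identity that for every m > 1 the m distinct m-th roots of unity sum to 0, e.g. 1 + exp(2*I*pi/3) + exp(-2*I*pi/3) = 0.)
Hence the multiplicities are chi_3: 1. Dimension check: dim(chi_1)*dim(chi_2) = 1*1 = 1 and sum (mult * dim) = 1*1 = 1.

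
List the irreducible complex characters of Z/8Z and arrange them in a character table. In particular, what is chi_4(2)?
Character table of Z/8Z (irreps indexed chi_0,...,chi_7 with chi_k(m) = zeta_8^(k*m), zeta_8 = exp(2*pi*i/8)):
  irrep \ class  {0} (size 1)  {1} (size 1)    {2} (size 1)  {3} (size 1)    {4} (size 1)  {5} (size 1)    {6} (size 1)  {7} (size 1)  
  chi_0          1             1               1             1               1             1               1             1             
  chi_1          1             exp(I*pi/4)     I             exp(3*I*pi/4)   -1            exp(-3*I*pi/4)  -I            exp(-I*pi/4)  
  chi_2          1             I               -1            -I              1             I               -1            -I            
  chi_3          1             exp(3*I*pi/4)   -I            exp(I*pi/4)     -1            exp(-I*pi/4)    I             exp(-3*I*pi/4)
  chi_4          1             -1              1             -1              1             -1              1             -1            
  chi_5          1             exp(-3*I*pi/4)  I             exp(-I*pi/4)    -1            exp(I*pi/4)     -I            exp(3*I*pi/4) 
  chi_6          1             -I              -1            I               1             -I              -1            I             
  chi_7          1             exp(-I*pi/4)    -I            exp(-3*I*pi/4)  -1            exp(3*I*pi/4)   I             exp(I*pi/4)   

Spot check: chi_4(2) = zeta_8^(4*2) = zeta_8^8 = 1.

Reasoning: Z/8Z is abelian, so all 8 irreducible complex representations are 1-dimensional. They are given by chi_k(m) = zeta_8^(k*m) for k = 0,...,7. Row orthogonality: sum_m chi_k(m) conj(chi_l(m)) = 8 * [k = l].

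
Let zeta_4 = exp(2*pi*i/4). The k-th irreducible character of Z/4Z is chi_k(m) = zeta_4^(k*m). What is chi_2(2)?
chi_2(2) = zeta_4^4 = 1

Justification: chi_2(2) = zeta_4^(2*2) = zeta_4^4. Since zeta_4^4 = 1, this equals zeta_4^0 = exp(2*pi*i*0/4) = 1.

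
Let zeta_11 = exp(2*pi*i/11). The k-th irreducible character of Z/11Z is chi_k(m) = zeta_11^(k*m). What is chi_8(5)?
chi_8(5) = zeta_11^40 = exp(-8*I*pi/11)

Working: chi_8(5) = zeta_11^(8*5) = zeta_11^40. Since zeta_11^11 = 1, this equals zeta_11^7 = exp(2*pi*i*7/11) = exp(-8*I*pi/11).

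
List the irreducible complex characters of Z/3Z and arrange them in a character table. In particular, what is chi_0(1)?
Character table of Z/3Z (irreps indexed chi_0,...,chi_2 with chi_k(m) = zeta_3^(k*m), zeta_3 = exp(2*pi*i/3)):
  irrep \ class  {0} (size 1)  {1} (size 1)    {2} (size 1)  
  chi_0          1             1               1             
  chi_1          1             exp(2*I*pi/3)   exp(-2*I*pi/3)
  chi_2          1             exp(-2*I*pi/3)  exp(2*I*pi/3) 

Spot check: chi_0(1) = zeta_3^(0*1) = zeta_3^0 = 1.

Why: Z/3Z is abelian, so all 3 irreducible complex representations are 1-dimensional. They are given by chi_k(m) = zeta_3^(k*m) for k = 0,...,2. Row orthogonality: sum_m chi_k(m) conj(chi_l(m)) = 3 * [k = l].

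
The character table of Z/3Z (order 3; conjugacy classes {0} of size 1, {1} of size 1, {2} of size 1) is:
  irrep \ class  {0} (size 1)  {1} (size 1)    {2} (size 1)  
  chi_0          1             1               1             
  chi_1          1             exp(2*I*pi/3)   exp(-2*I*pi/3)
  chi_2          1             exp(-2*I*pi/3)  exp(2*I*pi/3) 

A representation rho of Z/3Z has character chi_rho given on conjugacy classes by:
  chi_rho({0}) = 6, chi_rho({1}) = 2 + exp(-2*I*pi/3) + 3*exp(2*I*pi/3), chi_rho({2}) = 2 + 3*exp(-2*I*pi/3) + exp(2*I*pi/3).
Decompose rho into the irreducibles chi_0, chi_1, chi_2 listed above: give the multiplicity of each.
Multiplicities: chi_0: 2, chi_1: 3, chi_2: 1.

Reasoning: Use <chi_rho, chi> = (1/|G|) sum_C |C| * chi_rho(C) * conj(chi(C)) with |G| = 3 for each irreducible chi in the table:
  <chi_rho, chi_0> = (1/3)[1*(6)*conj(1) + 1*(2 + exp(-2*I*pi/3) + 3*exp(2*I*pi/3))*conj(1) + 1*(2 + 3*exp(-2*I*pi/3) + exp(2*I*pi/3))*conj(1)]
      = (1/3)[(6) + (2 + exp(-2*I*pi/3) + 3*exp(2*I*pi/3)) + (2 + 3*exp(-2*I*pi/3) + exp(2*I*pi/3))] = 6/3 = 2
  <chi_rho, chi_1> = (1/3)[1*(6)*conj(1) + 1*(2 + exp(-2*I*pi/3) + 3*exp(2*I*pi/3))*conj(exp(2*I*pi/3)) + 1*(2 + 3*exp(-2*I*pi/3) + exp(2*I*pi/3))*conj(exp(-2*I*pi/3))]
      = (1/3)[(6) + (3 + 2*exp(-2*I*pi/3) + exp(2*I*pi/3)) + (3 + exp(-2*I*pi/3) + 2*exp(2*I*pi/3))] = 9/3 = 3
  <chi_rho, chi_2> = (1/3)[1*(6)*conj(1) + 1*(2 + exp(-2*I*pi/3) + 3*exp(2*I*pi/3))*conj(exp(-2*I*pi/3)) + 1*(2 + 3*exp(-2*I*pi/3) + exp(2*I*pi/3))*conj(exp(2*I*pi/3))]
      = (1/3)[(6) + (1 + 3*exp(-2*I*pi/3) + 2*exp(2*I*pi/3)) + (1 + 2*exp(-2*I*pi/3) + 3*exp(2*I*pi/3))] = 3/3 = 1
(Exp terms are combined using exp(i*s)*conj(exp(i*t)) = exp(i*(s-t)), and sums of them are collapsed using the identity that for every m > 1 the m distinct m-th roots of unity sum to 0, e.g. 1 + exp(2*I*pi/3) + exp(-2*I*pi/3) = 0.)
Dimension check: dim(rho) = sum (mult * dim) = 2*1 + 3*1 + 1*1 = 6 = chi_rho(e) = 6.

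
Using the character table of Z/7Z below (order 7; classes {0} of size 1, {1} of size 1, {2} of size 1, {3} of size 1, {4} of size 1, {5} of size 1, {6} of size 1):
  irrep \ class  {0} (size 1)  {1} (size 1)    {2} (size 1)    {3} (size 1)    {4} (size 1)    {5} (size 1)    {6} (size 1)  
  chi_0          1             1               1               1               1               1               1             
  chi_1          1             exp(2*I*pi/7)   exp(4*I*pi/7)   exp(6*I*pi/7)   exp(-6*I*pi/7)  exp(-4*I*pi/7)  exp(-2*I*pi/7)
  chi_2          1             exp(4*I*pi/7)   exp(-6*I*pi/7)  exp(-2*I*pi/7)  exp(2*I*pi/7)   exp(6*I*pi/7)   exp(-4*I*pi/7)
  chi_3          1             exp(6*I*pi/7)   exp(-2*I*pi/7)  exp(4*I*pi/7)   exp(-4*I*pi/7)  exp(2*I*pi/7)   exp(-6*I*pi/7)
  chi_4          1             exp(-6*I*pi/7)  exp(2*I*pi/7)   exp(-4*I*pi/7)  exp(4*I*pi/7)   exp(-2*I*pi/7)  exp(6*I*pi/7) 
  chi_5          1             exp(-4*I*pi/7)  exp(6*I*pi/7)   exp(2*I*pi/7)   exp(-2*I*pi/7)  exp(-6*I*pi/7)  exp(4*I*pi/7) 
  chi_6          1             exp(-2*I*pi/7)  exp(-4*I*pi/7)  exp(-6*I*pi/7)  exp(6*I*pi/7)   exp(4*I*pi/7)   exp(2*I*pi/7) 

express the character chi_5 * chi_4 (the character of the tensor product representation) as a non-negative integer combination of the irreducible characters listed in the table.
chi_5 tensor chi_4 = chi_2 (all other irreducibles have multiplicity 0).

Why: The character of a tensor product is the pointwise product (chi_5 * chi_4)(C) = chi_5(C) * chi_4(C):
  {0}: (1)*(1), {1}: (exp(-4*I*pi/7))*(exp(-6*I*pi/7)), {2}: (exp(6*I*pi/7))*(exp(2*I*pi/7)), {3}: (exp(2*I*pi/7))*(exp(-4*I*pi/7)), {4}: (exp(-2*I*pi/7))*(exp(4*I*pi/7)), {5}: (exp(-6*I*pi/7))*(exp(-2*I*pi/7)), {6}: (exp(4*I*pi/7))*(exp(6*I*pi/7))
so (chi_5 * chi_4) takes values
  {0} -> 1, {1} -> exp(4*I*pi/7), {2} -> exp(-6*I*pi/7), {3} -> exp(-2*I*pi/7), {4} -> exp(2*I*pi/7), {5} -> exp(6*I*pi/7), {6} -> exp(-4*I*pi/7).
Now take the inner product of this character with each irreducible chi from the table, <chi_5*chi_4, chi> = (1/7) sum_C |C| (chi_5*chi_4)(C) conj(chi(C)):
  <chi_5*chi_4, chi_0> = (1/7)[1*(1)*conj(1) + 1*(exp(4*I*pi/7))*conj(1) + 1*(exp(-6*I*pi/7))*conj(1) + 1*(exp(-2*I*pi/7))*conj(1) + 1*(exp(2*I*pi/7))*conj(1) + 1*(exp(6*I*pi/7))*conj(1) + 1*(exp(-4*I*pi/7))*conj(1)]
      = (1/7)[(1) + (exp(4*I*pi/7)) + (exp(-6*I*pi/7)) + (exp(-2*I*pi/7)) + (exp(2*I*pi/7)) + (exp(6*I*pi/7)) + (exp(-4*I*pi/7))] = 0/7 = 0
  <chi_5*chi_4, chi_1> = (1/7)[1*(1)*conj(1) + 1*(exp(4*I*pi/7))*conj(exp(2*I*pi/7)) + 1*(exp(-6*I*pi/7))*conj(exp(4*I*pi/7)) + 1*(exp(-2*I*pi/7))*conj(exp(6*I*pi/7)) + 1*(exp(2*I*pi/7))*conj(exp(-6*I*pi/7)) + 1*(exp(6*I*pi/7))*conj(exp(-4*I*pi/7)) + 1*(exp(-4*I*pi/7))*conj(exp(-2*I*pi/7))]
      = (1/7)[(1) + (exp(2*I*pi/7)) + (exp(4*I*pi/7)) + (exp(6*I*pi/7)) + (exp(-6*I*pi/7)) + (exp(-4*I*pi/7)) + (exp(-2*I*pi/7))] = 0/7 = 0
  <chi_5*chi_4, chi_2> = (1/7)[1*(1)*conj(1) + 1*(exp(4*I*pi/7))*conj(exp(4*I*pi/7)) + 1*(exp(-6*I*pi/7))*conj(exp(-6*I*pi/7)) + 1*(exp(-2*I*pi/7))*conj(exp(-2*I*pi/7)) + 1*(exp(2*I*pi/7))*conj(exp(2*I*pi/7)) + 1*(exp(6*I*pi/7))*conj(exp(6*I*pi/7)) + 1*(exp(-4*I*pi/7))*conj(exp(-4*I*pi/7))]
      = (1/7)[(1) + (1) + (1) + (1) + (1) + (1) + (1)] = 7/7 = 1
  <chi_5*chi_4, chi_3> = (1/7)[1*(1)*conj(1) + 1*(exp(4*I*pi/7))*conj(exp(6*I*pi/7)) + 1*(exp(-6*I*pi/7))*conj(exp(-2*I*pi/7)) + 1*(exp(-2*I*pi/7))*conj(exp(4*I*pi/7)) + 1*(exp(2*I*pi/7))*conj(exp(-4*I*pi/7)) + 1*(exp(6*I*pi/7))*conj(exp(2*I*pi/7)) + 1*(exp(-4*I*pi/7))*conj(exp(-6*I*pi/7))]
      = (1/7)[(1) + (exp(-2*I*pi/7)) + (exp(-4*I*pi/7)) + (exp(-6*I*pi/7)) + (exp(6*I*pi/7)) + (exp(4*I*pi/7)) + (exp(2*I*pi/7))] = 0/7 = 0
  <chi_5*chi_4, chi_4> = (1/7)[1*(1)*conj(1) + 1*(exp(4*I*pi/7))*conj(exp(-6*I*pi/7)) + 1*(exp(-6*I*pi/7))*conj(exp(2*I*pi/7)) + 1*(exp(-2*I*pi/7))*conj(exp(-4*I*pi/7)) + 1*(exp(2*I*pi/7))*conj(exp(4*I*pi/7)) + 1*(exp(6*I*pi/7))*conj(exp(-2*I*pi/7)) + 1*(exp(-4*I*pi/7))*conj(exp(6*I*pi/7))]
      = (1/7)[(1) + (exp(-4*I*pi/7)) + (exp(6*I*pi/7)) + (exp(2*I*pi/7)) + (exp(-2*I*pi/7)) + (exp(-6*I*pi/7)) + (exp(4*I*pi/7))] = 0/7 = 0
  <chi_5*chi_4, chi_5> = (1/7)[1*(1)*conj(1) + 1*(exp(4*I*pi/7))*conj(exp(-4*I*pi/7)) + 1*(exp(-6*I*pi/7))*conj(exp(6*I*pi/7)) + 1*(exp(-2*I*pi/7))*conj(exp(2*I*pi/7)) + 1*(exp(2*I*pi/7))*conj(exp(-2*I*pi/7)) + 1*(exp(6*I*pi/7))*conj(exp(-6*I*pi/7)) + 1*(exp(-4*I*pi/7))*conj(exp(4*I*pi/7))]
      = (1/7)[(1) + (exp(-6*I*pi/7)) + (exp(2*I*pi/7)) + (exp(-4*I*pi/7)) + (exp(4*I*pi/7)) + (exp(-2*I*pi/7)) + (exp(6*I*pi/7))] = 0/7 = 0
  <chi_5*chi_4, chi_6> = (1/7)[1*(1)*conj(1) + 1*(exp(4*I*pi/7))*conj(exp(-2*I*pi/7)) + 1*(exp(-6*I*pi/7))*conj(exp(-4*I*pi/7)) + 1*(exp(-2*I*pi/7))*conj(exp(-6*I*pi/7)) + 1*(exp(2*I*pi/7))*conj(exp(6*I*pi/7)) + 1*(exp(6*I*pi/7))*conj(exp(4*I*pi/7)) + 1*(exp(-4*I*pi/7))*conj(exp(2*I*pi/7))]
      = (1/7)[(1) + (exp(6*I*pi/7)) + (exp(-2*I*pi/7)) + (exp(4*I*pi/7)) + (exp(-4*I*pi/7)) + (exp(2*I*pi/7)) + (exp(-6*I*pi/7))] = 0/7 = 0
(Exp terms are combined using exp(i*s)*conj(exp(i*t)) = exp(i*(s-t)), and sums of them are collapsed using the identity that for every m > 1 the m distinct m-th roots of unity sum to 0, e.g. 1 + exp(2*I*pi/3) + exp(-2*I*pi/3) = 0.)
Hence the multiplicities are chi_2: 1. Dimension check: dim(chi_5)*dim(chi_4) = 1*1 = 1 and sum (mult * dim) = 1*1 = 1.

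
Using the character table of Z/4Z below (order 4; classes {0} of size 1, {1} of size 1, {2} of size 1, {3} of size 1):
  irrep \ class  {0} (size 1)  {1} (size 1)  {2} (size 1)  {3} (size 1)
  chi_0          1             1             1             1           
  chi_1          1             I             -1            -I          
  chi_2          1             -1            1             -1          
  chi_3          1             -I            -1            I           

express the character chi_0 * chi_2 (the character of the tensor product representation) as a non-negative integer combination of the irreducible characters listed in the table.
chi_0 tensor chi_2 = chi_2 (all other irreducibles have multiplicity 0).

Solution. The character of a tensor product is the pointwise product (chi_0 * chi_2)(C) = chi_0(C) * chi_2(C):
  {0}: (1)*(1), {1}: (1)*(-1), {2}: (1)*(1), {3}: (1)*(-1)
so (chi_0 * chi_2) takes values
  {0} -> 1, {1} -> -1, {2} -> 1, {3} -> -1.
Now take the inner product of this character with each irreducible chi from the table, <chi_0*chi_2, chi> = (1/4) sum_C |C| (chi_0*chi_2)(C) conj(chi(C)):
  <chi_0*chi_2, chi_0> = (1/4)[1*(1)*conj(1) + 1*(-1)*conj(1) + 1*(1)*conj(1) + 1*(-1)*conj(1)]
      = (1/4)[(1) + (-1) + (1) + (-1)] = 0/4 = 0
  <chi_0*chi_2, chi_1> = (1/4)[1*(1)*conj(1) + 1*(-1)*conj(I) + 1*(1)*conj(-1) + 1*(-1)*conj(-I)]
      = (1/4)[(1) + (I) + (-1) + (-I)] = 0/4 = 0
  <chi_0*chi_2, chi_2> = (1/4)[1*(1)*conj(1) + 1*(-1)*conj(-1) + 1*(1)*conj(1) + 1*(-1)*conj(-1)]
      = (1/4)[(1) + (1) + (1) + (1)] = 4/4 = 1
  <chi_0*chi_2, chi_3> = (1/4)[1*(1)*conj(1) + 1*(-1)*conj(-I) + 1*(1)*conj(-1) + 1*(-1)*conj(I)]
      = (1/4)[(1) + (-I) + (-1) + (I)] = 0/4 = 0
(Exp terms are combined using exp(i*s)*conj(exp(i*t)) = exp(i*(s-t)), and sums of them are collapsed using the identity that for every m > 1 the m distinct m-th roots of unity sum to 0, e.g. 1 + exp(2*I*pi/3) + exp(-2*I*pi/3) = 0.)
Hence the multiplicities are chi_2: 1. Dimension check: dim(chi_0)*dim(chi_2) = 1*1 = 1 and sum (mult * dim) = 1*1 = 1.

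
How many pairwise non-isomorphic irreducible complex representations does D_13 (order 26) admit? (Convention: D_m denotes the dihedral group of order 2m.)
8

Proof sketch: The number of irreducible complex representations of a finite group equals its number of conjugacy classes. D_13 has 8 conjugacy classes ((n+3)/2 for n odd), so D_13 (order 26) has exactly 8 irreducible complex representations.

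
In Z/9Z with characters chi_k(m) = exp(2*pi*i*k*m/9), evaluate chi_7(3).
chi_7(3) = zeta_9^21 = exp(2*I*pi/3)

Explanation: chi_7(3) = zeta_9^(7*3) = zeta_9^21. Since zeta_9^9 = 1, this equals zeta_9^3 = exp(2*pi*i*3/9) = exp(2*I*pi/3).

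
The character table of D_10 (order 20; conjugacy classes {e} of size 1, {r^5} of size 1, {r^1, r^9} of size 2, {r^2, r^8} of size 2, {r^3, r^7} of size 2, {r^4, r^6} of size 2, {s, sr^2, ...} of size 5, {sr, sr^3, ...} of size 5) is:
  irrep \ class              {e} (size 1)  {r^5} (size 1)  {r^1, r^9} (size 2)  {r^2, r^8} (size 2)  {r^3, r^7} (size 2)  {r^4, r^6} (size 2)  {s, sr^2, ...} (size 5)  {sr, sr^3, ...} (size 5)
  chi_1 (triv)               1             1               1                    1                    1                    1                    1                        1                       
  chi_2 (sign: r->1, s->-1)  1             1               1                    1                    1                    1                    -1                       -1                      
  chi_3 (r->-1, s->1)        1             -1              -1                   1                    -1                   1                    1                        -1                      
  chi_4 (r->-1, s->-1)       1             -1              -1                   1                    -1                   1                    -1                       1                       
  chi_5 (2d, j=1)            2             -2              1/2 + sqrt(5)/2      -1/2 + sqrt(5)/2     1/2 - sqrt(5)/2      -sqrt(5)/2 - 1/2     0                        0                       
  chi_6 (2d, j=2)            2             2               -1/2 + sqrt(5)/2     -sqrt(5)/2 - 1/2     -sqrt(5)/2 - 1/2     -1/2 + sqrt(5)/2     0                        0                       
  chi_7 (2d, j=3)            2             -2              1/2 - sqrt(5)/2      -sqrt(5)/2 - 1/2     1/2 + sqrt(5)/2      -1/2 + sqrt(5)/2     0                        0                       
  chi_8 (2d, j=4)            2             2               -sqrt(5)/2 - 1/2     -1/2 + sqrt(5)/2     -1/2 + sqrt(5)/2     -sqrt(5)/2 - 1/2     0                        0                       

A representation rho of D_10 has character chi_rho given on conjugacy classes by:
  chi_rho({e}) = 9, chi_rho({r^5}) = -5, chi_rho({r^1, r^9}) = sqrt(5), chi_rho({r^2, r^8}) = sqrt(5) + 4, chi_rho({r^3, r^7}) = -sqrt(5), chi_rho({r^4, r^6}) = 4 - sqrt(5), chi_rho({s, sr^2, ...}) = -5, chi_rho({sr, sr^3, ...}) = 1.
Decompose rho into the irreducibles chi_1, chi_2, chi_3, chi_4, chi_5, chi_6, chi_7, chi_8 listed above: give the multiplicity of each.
Multiplicities: chi_1: 0, chi_2: 2, chi_3: 0, chi_4: 3, chi_5: 2, chi_6: 0, chi_7: 0, chi_8: 0.

Derivation: Use <chi_rho, chi> = (1/|G|) sum_C |C| * chi_rho(C) * conj(chi(C)) with |G| = 20 for each irreducible chi in the table:
  <chi_rho, chi_1> = (1/20)[1*(9)*conj(1) + 1*(-5)*conj(1) + 2*(sqrt(5))*conj(1) + 2*(sqrt(5) + 4)*conj(1) + 2*(-sqrt(5))*conj(1) + 2*(4 - sqrt(5))*conj(1) + 5*(-5)*conj(1) + 5*(1)*conj(1)]
      = (1/20)[(9) + (-5) + (2*sqrt(5)) + (2*sqrt(5) + 8) + (-2*sqrt(5)) + (8 - 2*sqrt(5)) + (-25) + (5)] = 0/20 = 0
  <chi_rho, chi_2> = (1/20)[1*(9)*conj(1) + 1*(-5)*conj(1) + 2*(sqrt(5))*conj(1) + 2*(sqrt(5) + 4)*conj(1) + 2*(-sqrt(5))*conj(1) + 2*(4 - sqrt(5))*conj(1) + 5*(-5)*conj(-1) + 5*(1)*conj(-1)]
      = (1/20)[(9) + (-5) + (2*sqrt(5)) + (2*sqrt(5) + 8) + (-2*sqrt(5)) + (8 - 2*sqrt(5)) + (25) + (-5)] = 40/20 = 2
  <chi_rho, chi_3> = (1/20)[1*(9)*conj(1) + 1*(-5)*conj(-1) + 2*(sqrt(5))*conj(-1) + 2*(sqrt(5) + 4)*conj(1) + 2*(-sqrt(5))*conj(-1) + 2*(4 - sqrt(5))*conj(1) + 5*(-5)*conj(1) + 5*(1)*conj(-1)]
      = (1/20)[(9) + (5) + (-2*sqrt(5)) + (2*sqrt(5) + 8) + (2*sqrt(5)) + (8 - 2*sqrt(5)) + (-25) + (-5)] = 0/20 = 0
  <chi_rho, chi_4> = (1/20)[1*(9)*conj(1) + 1*(-5)*conj(-1) + 2*(sqrt(5))*conj(-1) + 2*(sqrt(5) + 4)*conj(1) + 2*(-sqrt(5))*conj(-1) + 2*(4 - sqrt(5))*conj(1) + 5*(-5)*conj(-1) + 5*(1)*conj(1)]
      = (1/20)[(9) + (5) + (-2*sqrt(5)) + (2*sqrt(5) + 8) + (2*sqrt(5)) + (8 - 2*sqrt(5)) + (25) + (5)] = 60/20 = 3
  <chi_rho, chi_5> = (1/20)[1*(9)*conj(2) + 1*(-5)*conj(-2) + 2*(sqrt(5))*conj(1/2 + sqrt(5)/2) + 2*(sqrt(5) + 4)*conj(-1/2 + sqrt(5)/2) + 2*(-sqrt(5))*conj(1/2 - sqrt(5)/2) + 2*(4 - sqrt(5))*conj(-sqrt(5)/2 - 1/2) + 5*(-5)*conj(0) + 5*(1)*conj(0)]
      = (1/20)[(18) + (10) + (sqrt(5) + 5) + (1 + 3*sqrt(5)) + (5 - sqrt(5)) + (1 - 3*sqrt(5)) + (0) + (0)] = 40/20 = 2
  <chi_rho, chi_6> = (1/20)[1*(9)*conj(2) + 1*(-5)*conj(2) + 2*(sqrt(5))*conj(-1/2 + sqrt(5)/2) + 2*(sqrt(5) + 4)*conj(-sqrt(5)/2 - 1/2) + 2*(-sqrt(5))*conj(-sqrt(5)/2 - 1/2) + 2*(4 - sqrt(5))*conj(-1/2 + sqrt(5)/2) + 5*(-5)*conj(0) + 5*(1)*conj(0)]
      = (1/20)[(18) + (-10) + (5 - sqrt(5)) + (-5*sqrt(5) - 9) + (sqrt(5) + 5) + (-9 + 5*sqrt(5)) + (0) + (0)] = 0/20 = 0
  <chi_rho, chi_7> = (1/20)[1*(9)*conj(2) + 1*(-5)*conj(-2) + 2*(sqrt(5))*conj(1/2 - sqrt(5)/2) + 2*(sqrt(5) + 4)*conj(-sqrt(5)/2 - 1/2) + 2*(-sqrt(5))*conj(1/2 + sqrt(5)/2) + 2*(4 - sqrt(5))*conj(-1/2 + sqrt(5)/2) + 5*(-5)*conj(0) + 5*(1)*conj(0)]
      = (1/20)[(18) + (10) + (-5 + sqrt(5)) + (-5*sqrt(5) - 9) + (-5 - sqrt(5)) + (-9 + 5*sqrt(5)) + (0) + (0)] = 0/20 = 0
  <chi_rho, chi_8> = (1/20)[1*(9)*conj(2) + 1*(-5)*conj(2) + 2*(sqrt(5))*conj(-sqrt(5)/2 - 1/2) + 2*(sqrt(5) + 4)*conj(-1/2 + sqrt(5)/2) + 2*(-sqrt(5))*conj(-1/2 + sqrt(5)/2) + 2*(4 - sqrt(5))*conj(-sqrt(5)/2 - 1/2) + 5*(-5)*conj(0) + 5*(1)*conj(0)]
      = (1/20)[(18) + (-10) + (-5 - sqrt(5)) + (1 + 3*sqrt(5)) + (-5 + sqrt(5)) + (1 - 3*sqrt(5)) + (0) + (0)] = 0/20 = 0
Dimension check: dim(rho) = sum (mult * dim) = 0*1 + 2*1 + 0*1 + 3*1 + 2*2 + 0*2 + 0*2 + 0*2 = 9 = chi_rho(e) = 9.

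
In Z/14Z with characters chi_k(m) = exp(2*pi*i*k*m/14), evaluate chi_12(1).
chi_12(1) = zeta_14^12 = exp(-2*I*pi/7)

Solution. chi_12(1) = zeta_14^(12*1) = zeta_14^12. Since zeta_14^14 = 1, this equals zeta_14^12 = exp(2*pi*i*12/14) = exp(-2*I*pi/7).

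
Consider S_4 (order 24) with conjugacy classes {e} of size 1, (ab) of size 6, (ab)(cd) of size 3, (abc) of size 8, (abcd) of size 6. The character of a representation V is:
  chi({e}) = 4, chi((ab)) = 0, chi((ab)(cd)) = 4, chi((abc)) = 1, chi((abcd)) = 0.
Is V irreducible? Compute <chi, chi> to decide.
Not irreducible (reducible): <chi, chi> = 3 > 1.

Reasoning: <chi, chi> = (1/|G|) sum_C |C| * |chi(C)|^2 = (1/24)[1*|4|^2 + 6*|0|^2 + 3*|4|^2 + 8*|1|^2 + 6*|0|^2]
  = (1/24)[(16) + (0) + (48) + (8) + (0)] = 72/24 = 3.
A character is irreducible iff <chi, chi> = 1, so this representation is reducible.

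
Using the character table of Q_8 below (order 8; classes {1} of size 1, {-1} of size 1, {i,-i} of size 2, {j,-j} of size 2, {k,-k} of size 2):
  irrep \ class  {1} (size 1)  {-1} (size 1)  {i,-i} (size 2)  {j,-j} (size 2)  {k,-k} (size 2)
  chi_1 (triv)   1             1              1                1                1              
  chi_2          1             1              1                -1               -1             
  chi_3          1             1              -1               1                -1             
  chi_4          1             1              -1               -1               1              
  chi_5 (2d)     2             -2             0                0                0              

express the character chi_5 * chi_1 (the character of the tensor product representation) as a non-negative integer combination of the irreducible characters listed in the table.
chi_5 tensor chi_1 = chi_5 (all other irreducibles have multiplicity 0).

Working: The character of a tensor product is the pointwise product (chi_5 * chi_1)(C) = chi_5(C) * chi_1(C):
  {1}: (2)*(1), {-1}: (-2)*(1), {i,-i}: (0)*(1), {j,-j}: (0)*(1), {k,-k}: (0)*(1)
so (chi_5 * chi_1) takes values
  {1} -> 2, {-1} -> -2, {i,-i} -> 0, {j,-j} -> 0, {k,-k} -> 0.
Now take the inner product of this character with each irreducible chi from the table, <chi_5*chi_1, chi> = (1/8) sum_C |C| (chi_5*chi_1)(C) conj(chi(C)):
  <chi_5*chi_1, chi_1> = (1/8)[1*(2)*conj(1) + 1*(-2)*conj(1) + 2*(0)*conj(1) + 2*(0)*conj(1) + 2*(0)*conj(1)]
      = (1/8)[(2) + (-2) + (0) + (0) + (0)] = 0/8 = 0
  <chi_5*chi_1, chi_2> = (1/8)[1*(2)*conj(1) + 1*(-2)*conj(1) + 2*(0)*conj(1) + 2*(0)*conj(-1) + 2*(0)*conj(-1)]
      = (1/8)[(2) + (-2) + (0) + (0) + (0)] = 0/8 = 0
  <chi_5*chi_1, chi_3> = (1/8)[1*(2)*conj(1) + 1*(-2)*conj(1) + 2*(0)*conj(-1) + 2*(0)*conj(1) + 2*(0)*conj(-1)]
      = (1/8)[(2) + (-2) + (0) + (0) + (0)] = 0/8 = 0
  <chi_5*chi_1, chi_4> = (1/8)[1*(2)*conj(1) + 1*(-2)*conj(1) + 2*(0)*conj(-1) + 2*(0)*conj(-1) + 2*(0)*conj(1)]
      = (1/8)[(2) + (-2) + (0) + (0) + (0)] = 0/8 = 0
  <chi_5*chi_1, chi_5> = (1/8)[1*(2)*conj(2) + 1*(-2)*conj(-2) + 2*(0)*conj(0) + 2*(0)*conj(0) + 2*(0)*conj(0)]
      = (1/8)[(4) + (4) + (0) + (0) + (0)] = 8/8 = 1
Hence the multiplicities are chi_5: 1. Dimension check: dim(chi_5)*dim(chi_1) = 2*1 = 2 and sum (mult * dim) = 1*2 = 2.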